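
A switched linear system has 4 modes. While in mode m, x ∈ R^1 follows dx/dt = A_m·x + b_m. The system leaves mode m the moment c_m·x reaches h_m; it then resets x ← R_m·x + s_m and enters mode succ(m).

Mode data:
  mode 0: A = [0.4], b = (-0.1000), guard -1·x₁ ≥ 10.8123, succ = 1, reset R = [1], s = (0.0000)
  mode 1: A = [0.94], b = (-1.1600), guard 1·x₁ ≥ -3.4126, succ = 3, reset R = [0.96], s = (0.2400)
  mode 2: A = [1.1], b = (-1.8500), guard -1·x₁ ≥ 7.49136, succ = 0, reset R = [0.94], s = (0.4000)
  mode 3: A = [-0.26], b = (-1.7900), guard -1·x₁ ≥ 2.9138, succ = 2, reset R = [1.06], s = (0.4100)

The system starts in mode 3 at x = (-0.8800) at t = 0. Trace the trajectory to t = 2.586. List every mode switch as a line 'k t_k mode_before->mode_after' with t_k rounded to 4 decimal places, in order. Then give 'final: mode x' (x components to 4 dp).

1 1.5906 3->2
2 2.2667 2->0
final: 0 -7.5808

Mode 3: guard c·x = 2.9138 hit at Δt = 1.5906 (t = 1.5906), x⁻ = (-2.9138) → reset → x⁺ = (-2.6786), jump to mode 2
Mode 2: guard c·x = 7.4914 hit at Δt = 0.6761 (t = 2.2667), x⁻ = (-7.4914) → reset → x⁺ = (-6.6419), jump to mode 0
Mode 0: flow for 0.3193 to horizon, guard not reached → x = (-7.5808)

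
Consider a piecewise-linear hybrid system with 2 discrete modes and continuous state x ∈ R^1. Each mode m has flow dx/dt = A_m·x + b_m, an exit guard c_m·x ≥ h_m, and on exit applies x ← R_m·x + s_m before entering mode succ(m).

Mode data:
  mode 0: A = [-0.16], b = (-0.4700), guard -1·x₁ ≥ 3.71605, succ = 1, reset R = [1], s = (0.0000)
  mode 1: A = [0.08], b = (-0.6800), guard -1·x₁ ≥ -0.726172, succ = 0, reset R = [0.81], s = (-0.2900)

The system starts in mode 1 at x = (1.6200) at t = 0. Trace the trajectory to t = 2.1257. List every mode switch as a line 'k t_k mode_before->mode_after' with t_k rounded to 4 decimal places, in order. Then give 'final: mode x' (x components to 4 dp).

Mode 1: guard c·x = -0.7262 hit at Δt = 1.5268 (t = 1.5268), x⁻ = (0.7262) → reset → x⁺ = (0.2982), jump to mode 0
Mode 0: flow for 0.5989 to horizon, guard not reached → x = (0.0025)

1 1.5268 1->0
final: 0 0.0025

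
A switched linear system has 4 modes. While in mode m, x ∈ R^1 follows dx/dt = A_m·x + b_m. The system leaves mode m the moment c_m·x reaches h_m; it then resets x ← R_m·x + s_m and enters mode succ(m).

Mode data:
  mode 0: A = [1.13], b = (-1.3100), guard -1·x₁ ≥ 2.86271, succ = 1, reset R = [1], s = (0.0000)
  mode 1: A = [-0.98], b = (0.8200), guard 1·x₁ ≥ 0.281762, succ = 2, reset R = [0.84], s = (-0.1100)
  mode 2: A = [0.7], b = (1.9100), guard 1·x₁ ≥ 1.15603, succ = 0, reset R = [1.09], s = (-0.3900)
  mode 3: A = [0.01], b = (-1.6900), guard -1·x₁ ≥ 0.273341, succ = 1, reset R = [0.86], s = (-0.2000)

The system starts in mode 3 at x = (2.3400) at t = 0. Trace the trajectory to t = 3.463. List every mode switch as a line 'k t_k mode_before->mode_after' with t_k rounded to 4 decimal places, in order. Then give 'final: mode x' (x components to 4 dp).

Mode 3: guard c·x = 0.2733 hit at Δt = 1.5559 (t = 1.5559), x⁻ = (-0.2733) → reset → x⁺ = (-0.4351), jump to mode 1
Mode 1: guard c·x = 0.2818 hit at Δt = 0.8462 (t = 2.4021), x⁻ = (0.2818) → reset → x⁺ = (0.1267), jump to mode 2
Mode 2: guard c·x = 1.1560 hit at Δt = 0.4398 (t = 2.8419), x⁻ = (1.1560) → reset → x⁺ = (0.8701), jump to mode 0
Mode 0: flow for 0.6211 to horizon, guard not reached → x = (0.5758)

1 1.5559 3->1
2 2.4021 1->2
3 2.8419 2->0
final: 0 0.5758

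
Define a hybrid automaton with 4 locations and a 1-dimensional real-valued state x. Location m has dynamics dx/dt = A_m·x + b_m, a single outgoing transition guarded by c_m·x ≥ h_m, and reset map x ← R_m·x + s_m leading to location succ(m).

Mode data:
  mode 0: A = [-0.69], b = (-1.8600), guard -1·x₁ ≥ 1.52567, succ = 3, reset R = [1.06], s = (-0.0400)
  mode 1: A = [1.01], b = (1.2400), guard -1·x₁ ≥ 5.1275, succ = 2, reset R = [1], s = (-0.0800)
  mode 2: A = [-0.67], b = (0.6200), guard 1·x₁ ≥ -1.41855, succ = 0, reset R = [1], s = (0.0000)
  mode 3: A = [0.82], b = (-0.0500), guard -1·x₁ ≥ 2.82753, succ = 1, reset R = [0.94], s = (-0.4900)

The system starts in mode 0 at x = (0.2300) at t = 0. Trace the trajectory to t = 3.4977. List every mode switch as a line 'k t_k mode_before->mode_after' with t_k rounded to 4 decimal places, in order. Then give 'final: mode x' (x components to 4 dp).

1 1.3283 0->3
2 1.9618 3->1
3 2.6633 1->2
final: 2 -2.5811

Mode 0: guard c·x = 1.5257 hit at Δt = 1.3283 (t = 1.3283), x⁻ = (-1.5257) → reset → x⁺ = (-1.6572), jump to mode 3
Mode 3: guard c·x = 2.8275 hit at Δt = 0.6335 (t = 1.9618), x⁻ = (-2.8275) → reset → x⁺ = (-3.1479), jump to mode 1
Mode 1: guard c·x = 5.1275 hit at Δt = 0.7015 (t = 2.6633), x⁻ = (-5.1275) → reset → x⁺ = (-5.2075), jump to mode 2
Mode 2: flow for 0.8344 to horizon, guard not reached → x = (-2.5811)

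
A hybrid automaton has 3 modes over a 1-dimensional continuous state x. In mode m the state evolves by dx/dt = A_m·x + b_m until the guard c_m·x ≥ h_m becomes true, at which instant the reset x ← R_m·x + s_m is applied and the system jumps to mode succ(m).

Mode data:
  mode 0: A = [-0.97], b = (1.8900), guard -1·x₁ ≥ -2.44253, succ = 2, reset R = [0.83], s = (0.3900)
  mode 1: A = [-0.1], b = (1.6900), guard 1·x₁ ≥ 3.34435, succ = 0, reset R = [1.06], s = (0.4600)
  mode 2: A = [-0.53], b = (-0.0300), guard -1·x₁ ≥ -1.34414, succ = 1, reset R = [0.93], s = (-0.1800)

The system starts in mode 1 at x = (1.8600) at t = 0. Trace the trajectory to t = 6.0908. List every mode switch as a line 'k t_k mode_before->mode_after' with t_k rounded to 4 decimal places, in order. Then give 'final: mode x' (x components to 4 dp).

1 1.0391 1->0
2 2.5093 0->2
3 3.5825 2->1
4 5.1335 1->0
final: 0 2.7610

Mode 1: guard c·x = 3.3443 hit at Δt = 1.0391 (t = 1.0391), x⁻ = (3.3444) → reset → x⁺ = (4.0050), jump to mode 0
Mode 0: guard c·x = -2.4425 hit at Δt = 1.4702 (t = 2.5093), x⁻ = (2.4425) → reset → x⁺ = (2.4173), jump to mode 2
Mode 2: guard c·x = -1.3441 hit at Δt = 1.0732 (t = 3.5825), x⁻ = (1.3441) → reset → x⁺ = (1.0701), jump to mode 1
Mode 1: guard c·x = 3.3443 hit at Δt = 1.5510 (t = 5.1335), x⁻ = (3.3443) → reset → x⁺ = (4.0050), jump to mode 0
Mode 0: flow for 0.9573 to horizon, guard not reached → x = (2.7610)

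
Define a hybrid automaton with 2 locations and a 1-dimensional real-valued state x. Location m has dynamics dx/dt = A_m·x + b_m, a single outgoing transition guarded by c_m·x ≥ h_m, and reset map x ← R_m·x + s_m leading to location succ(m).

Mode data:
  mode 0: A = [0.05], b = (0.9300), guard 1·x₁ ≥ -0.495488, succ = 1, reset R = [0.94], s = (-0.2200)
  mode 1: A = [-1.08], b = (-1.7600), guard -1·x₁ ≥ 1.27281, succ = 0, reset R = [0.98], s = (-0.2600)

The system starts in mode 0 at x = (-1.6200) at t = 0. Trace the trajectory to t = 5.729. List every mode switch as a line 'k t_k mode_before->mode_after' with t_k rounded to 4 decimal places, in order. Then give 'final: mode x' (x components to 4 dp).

1 1.2825 0->1
2 2.1832 1->0
3 3.3335 0->1
4 4.2342 1->0
5 5.3844 0->1
final: 1 -0.9791

Mode 0: guard c·x = -0.4955 hit at Δt = 1.2825 (t = 1.2825), x⁻ = (-0.4955) → reset → x⁺ = (-0.6858), jump to mode 1
Mode 1: guard c·x = 1.2728 hit at Δt = 0.9007 (t = 2.1832), x⁻ = (-1.2728) → reset → x⁺ = (-1.5074), jump to mode 0
Mode 0: guard c·x = -0.4955 hit at Δt = 1.1503 (t = 3.3335), x⁻ = (-0.4955) → reset → x⁺ = (-0.6858), jump to mode 1
Mode 1: guard c·x = 1.2728 hit at Δt = 0.9007 (t = 4.2342), x⁻ = (-1.2728) → reset → x⁺ = (-1.5074), jump to mode 0
Mode 0: guard c·x = -0.4955 hit at Δt = 1.1503 (t = 5.3844), x⁻ = (-0.4955) → reset → x⁺ = (-0.6858), jump to mode 1
Mode 1: flow for 0.3446 to horizon, guard not reached → x = (-0.9791)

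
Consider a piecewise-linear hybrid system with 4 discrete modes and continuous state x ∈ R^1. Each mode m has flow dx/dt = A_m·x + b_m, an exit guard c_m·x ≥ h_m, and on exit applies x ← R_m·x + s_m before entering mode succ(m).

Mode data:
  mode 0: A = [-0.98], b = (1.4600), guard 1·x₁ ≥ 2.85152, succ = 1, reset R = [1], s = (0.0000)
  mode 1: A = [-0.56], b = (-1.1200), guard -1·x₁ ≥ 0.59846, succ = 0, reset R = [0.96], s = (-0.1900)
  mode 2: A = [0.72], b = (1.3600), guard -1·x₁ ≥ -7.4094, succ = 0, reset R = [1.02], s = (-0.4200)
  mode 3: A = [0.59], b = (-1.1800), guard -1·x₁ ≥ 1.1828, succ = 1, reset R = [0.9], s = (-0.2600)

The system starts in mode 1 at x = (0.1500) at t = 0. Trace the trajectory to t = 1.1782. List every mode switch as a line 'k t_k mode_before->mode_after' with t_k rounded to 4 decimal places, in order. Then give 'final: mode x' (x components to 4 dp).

1 0.7641 1->0
final: 0 -0.0126

Mode 1: guard c·x = 0.5985 hit at Δt = 0.7641 (t = 0.7641), x⁻ = (-0.5985) → reset → x⁺ = (-0.7645), jump to mode 0
Mode 0: flow for 0.4141 to horizon, guard not reached → x = (-0.0126)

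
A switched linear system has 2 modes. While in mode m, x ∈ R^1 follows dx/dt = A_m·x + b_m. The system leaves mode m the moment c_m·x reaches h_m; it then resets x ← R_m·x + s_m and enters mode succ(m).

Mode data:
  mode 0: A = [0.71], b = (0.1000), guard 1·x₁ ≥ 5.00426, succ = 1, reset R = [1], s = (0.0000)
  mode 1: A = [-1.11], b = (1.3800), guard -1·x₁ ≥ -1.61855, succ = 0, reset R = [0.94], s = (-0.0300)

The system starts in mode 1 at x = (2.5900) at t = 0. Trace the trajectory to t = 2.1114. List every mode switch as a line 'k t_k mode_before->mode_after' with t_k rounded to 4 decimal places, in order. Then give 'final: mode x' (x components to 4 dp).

Mode 1: guard c·x = -1.6185 hit at Δt = 1.1511 (t = 1.1511), x⁻ = (1.6186) → reset → x⁺ = (1.4914), jump to mode 0
Mode 0: flow for 0.9603 to horizon, guard not reached → x = (3.0869)

1 1.1511 1->0
final: 0 3.0869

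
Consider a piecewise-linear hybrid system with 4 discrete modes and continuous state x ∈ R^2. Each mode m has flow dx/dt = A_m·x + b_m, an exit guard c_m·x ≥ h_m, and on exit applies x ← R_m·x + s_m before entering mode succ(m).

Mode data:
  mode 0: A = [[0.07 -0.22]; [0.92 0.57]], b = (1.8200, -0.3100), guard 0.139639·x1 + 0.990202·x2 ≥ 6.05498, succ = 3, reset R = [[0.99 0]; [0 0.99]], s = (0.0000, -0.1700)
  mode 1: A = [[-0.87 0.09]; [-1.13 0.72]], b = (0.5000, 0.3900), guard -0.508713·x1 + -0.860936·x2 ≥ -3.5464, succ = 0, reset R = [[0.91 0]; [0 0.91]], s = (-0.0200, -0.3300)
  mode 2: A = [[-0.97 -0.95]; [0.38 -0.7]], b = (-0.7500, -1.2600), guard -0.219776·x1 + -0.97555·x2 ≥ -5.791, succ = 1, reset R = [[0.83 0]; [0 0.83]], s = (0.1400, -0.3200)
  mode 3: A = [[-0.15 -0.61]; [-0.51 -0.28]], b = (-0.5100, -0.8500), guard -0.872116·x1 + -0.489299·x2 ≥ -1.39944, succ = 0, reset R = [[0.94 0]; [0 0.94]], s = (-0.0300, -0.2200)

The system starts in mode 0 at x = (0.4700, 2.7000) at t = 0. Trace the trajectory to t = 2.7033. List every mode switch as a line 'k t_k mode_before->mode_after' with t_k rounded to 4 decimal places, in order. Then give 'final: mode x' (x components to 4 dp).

Mode 0: guard c·x = 6.0550 hit at Δt = 1.0740 (t = 1.0740), x⁻ = (1.5487, 5.8965) → reset → x⁺ = (1.5332, 5.6675), jump to mode 3
Mode 3: guard c·x = -1.3994 hit at Δt = 0.6432 (t = 1.7172), x⁻ = (-0.7188, 4.1413) → reset → x⁺ = (-0.7057, 3.6729), jump to mode 0
Mode 0: flow for 0.9861 to horizon, guard not reached → x = (0.0917, 5.6512)

1 1.0740 0->3
2 1.7172 3->0
final: 0 0.0917 5.6512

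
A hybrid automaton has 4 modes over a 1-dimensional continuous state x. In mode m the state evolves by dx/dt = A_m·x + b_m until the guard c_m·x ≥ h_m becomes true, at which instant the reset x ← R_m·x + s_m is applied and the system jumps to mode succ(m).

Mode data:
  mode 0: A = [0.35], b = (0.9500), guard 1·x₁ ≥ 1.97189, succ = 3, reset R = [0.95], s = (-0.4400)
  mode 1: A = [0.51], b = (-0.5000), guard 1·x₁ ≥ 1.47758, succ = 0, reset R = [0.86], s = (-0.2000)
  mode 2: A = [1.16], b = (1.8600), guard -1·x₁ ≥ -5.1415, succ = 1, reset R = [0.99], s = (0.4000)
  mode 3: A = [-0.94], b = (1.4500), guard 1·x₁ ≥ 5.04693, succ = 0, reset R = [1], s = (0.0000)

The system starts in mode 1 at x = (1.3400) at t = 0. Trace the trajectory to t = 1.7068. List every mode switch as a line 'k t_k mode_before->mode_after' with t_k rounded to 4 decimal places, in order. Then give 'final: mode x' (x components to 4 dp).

Mode 1: guard c·x = 1.4776 hit at Δt = 0.6352 (t = 0.6352), x⁻ = (1.4776) → reset → x⁺ = (1.0707), jump to mode 0
Mode 0: guard c·x = 1.9719 hit at Δt = 0.6102 (t = 1.2454), x⁻ = (1.9719) → reset → x⁺ = (1.4333), jump to mode 3
Mode 3: flow for 0.4614 to horizon, guard not reached → x = (1.4717)

1 0.6352 1->0
2 1.2454 0->3
final: 3 1.4717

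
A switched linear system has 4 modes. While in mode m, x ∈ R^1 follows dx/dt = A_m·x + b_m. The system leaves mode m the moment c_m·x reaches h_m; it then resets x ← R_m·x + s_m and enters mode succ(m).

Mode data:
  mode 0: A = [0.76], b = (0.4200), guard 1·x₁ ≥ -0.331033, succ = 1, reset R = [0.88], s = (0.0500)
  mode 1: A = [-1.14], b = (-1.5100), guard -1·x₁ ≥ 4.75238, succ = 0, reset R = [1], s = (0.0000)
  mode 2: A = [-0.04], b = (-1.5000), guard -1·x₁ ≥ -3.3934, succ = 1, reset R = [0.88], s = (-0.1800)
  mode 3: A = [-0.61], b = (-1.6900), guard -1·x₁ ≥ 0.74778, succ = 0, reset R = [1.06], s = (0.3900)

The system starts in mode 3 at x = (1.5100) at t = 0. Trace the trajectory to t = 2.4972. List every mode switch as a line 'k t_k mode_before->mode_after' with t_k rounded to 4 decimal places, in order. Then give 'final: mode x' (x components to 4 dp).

Mode 3: guard c·x = 0.7478 hit at Δt = 1.2289 (t = 1.2289), x⁻ = (-0.7478) → reset → x⁺ = (-0.4026), jump to mode 0
Mode 0: guard c·x = -0.3310 hit at Δt = 0.5136 (t = 1.7425), x⁻ = (-0.3310) → reset → x⁺ = (-0.2413), jump to mode 1
Mode 1: flow for 0.7547 to horizon, guard not reached → x = (-0.8663)

1 1.2289 3->0
2 1.7425 0->1
final: 1 -0.8663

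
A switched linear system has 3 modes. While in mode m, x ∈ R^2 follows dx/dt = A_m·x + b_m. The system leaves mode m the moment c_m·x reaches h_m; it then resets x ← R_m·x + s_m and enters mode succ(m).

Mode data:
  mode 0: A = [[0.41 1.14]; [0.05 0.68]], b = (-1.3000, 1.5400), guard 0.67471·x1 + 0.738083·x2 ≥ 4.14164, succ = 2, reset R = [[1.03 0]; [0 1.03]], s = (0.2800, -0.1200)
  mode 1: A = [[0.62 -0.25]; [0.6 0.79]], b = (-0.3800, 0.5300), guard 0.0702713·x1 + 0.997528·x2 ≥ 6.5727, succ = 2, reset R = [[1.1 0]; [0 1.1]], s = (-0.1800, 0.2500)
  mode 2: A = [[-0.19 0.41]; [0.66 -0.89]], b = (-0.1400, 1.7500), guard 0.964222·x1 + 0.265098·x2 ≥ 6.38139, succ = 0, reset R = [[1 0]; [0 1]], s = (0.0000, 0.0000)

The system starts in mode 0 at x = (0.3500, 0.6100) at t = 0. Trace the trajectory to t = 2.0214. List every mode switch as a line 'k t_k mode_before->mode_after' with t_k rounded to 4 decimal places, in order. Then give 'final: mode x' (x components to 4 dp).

Mode 0: guard c·x = 4.1416 hit at Δt = 1.1179 (t = 1.1179), x⁻ = (1.8349, 3.9340) → reset → x⁺ = (2.1699, 3.9321), jump to mode 2
Mode 2: flow for 0.9035 to horizon, guard not reached → x = (3.0372, 3.9410)

1 1.1179 0->2
final: 2 3.0372 3.9410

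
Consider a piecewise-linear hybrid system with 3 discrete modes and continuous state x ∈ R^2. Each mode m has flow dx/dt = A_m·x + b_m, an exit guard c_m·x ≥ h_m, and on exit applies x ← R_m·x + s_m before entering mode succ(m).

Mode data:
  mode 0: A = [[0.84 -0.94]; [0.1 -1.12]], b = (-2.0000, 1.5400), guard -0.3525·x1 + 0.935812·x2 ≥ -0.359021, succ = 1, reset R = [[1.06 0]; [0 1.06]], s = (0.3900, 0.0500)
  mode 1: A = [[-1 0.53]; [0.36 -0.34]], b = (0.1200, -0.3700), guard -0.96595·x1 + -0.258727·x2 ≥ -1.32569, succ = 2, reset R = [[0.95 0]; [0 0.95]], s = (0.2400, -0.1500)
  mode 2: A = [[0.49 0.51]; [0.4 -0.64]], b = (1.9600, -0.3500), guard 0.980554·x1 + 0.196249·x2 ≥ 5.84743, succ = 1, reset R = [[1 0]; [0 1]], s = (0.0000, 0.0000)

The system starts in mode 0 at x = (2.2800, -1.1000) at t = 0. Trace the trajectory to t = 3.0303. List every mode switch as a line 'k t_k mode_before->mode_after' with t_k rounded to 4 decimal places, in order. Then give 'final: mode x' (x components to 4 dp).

Mode 0: guard c·x = -0.3590 hit at Δt = 0.8395 (t = 0.8395), x⁻ = (2.4609, 0.5433) → reset → x⁺ = (2.9986, 0.6259), jump to mode 1
Mode 1: guard c·x = -1.3257 hit at Δt = 1.3109 (t = 2.1504), x⁻ = (1.1831, 0.7068) → reset → x⁺ = (1.3639, 0.5215), jump to mode 2
Mode 2: flow for 0.8799 to horizon, guard not reached → x = (4.5948, 0.8692)

1 0.8395 0->1
2 2.1504 1->2
final: 2 4.5948 0.8692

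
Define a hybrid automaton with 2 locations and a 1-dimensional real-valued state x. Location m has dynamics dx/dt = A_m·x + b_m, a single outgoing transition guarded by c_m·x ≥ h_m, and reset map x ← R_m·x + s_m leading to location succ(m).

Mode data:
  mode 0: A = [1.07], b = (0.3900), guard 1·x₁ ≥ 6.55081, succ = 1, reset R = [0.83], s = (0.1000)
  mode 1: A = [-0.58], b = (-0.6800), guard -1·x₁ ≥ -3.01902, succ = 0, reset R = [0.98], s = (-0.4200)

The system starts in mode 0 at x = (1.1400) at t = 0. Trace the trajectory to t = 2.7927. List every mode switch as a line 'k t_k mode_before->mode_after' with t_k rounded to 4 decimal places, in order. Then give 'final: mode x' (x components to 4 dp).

Mode 0: guard c·x = 6.5508 hit at Δt = 1.4255 (t = 1.4255), x⁻ = (6.5508) → reset → x⁺ = (5.5372), jump to mode 1
Mode 1: guard c·x = -3.0190 hit at Δt = 0.8112 (t = 2.2367), x⁻ = (3.0190) → reset → x⁺ = (2.5386), jump to mode 0
Mode 0: flow for 0.5560 to horizon, guard not reached → x = (4.8986)

1 1.4255 0->1
2 2.2367 1->0
final: 0 4.8986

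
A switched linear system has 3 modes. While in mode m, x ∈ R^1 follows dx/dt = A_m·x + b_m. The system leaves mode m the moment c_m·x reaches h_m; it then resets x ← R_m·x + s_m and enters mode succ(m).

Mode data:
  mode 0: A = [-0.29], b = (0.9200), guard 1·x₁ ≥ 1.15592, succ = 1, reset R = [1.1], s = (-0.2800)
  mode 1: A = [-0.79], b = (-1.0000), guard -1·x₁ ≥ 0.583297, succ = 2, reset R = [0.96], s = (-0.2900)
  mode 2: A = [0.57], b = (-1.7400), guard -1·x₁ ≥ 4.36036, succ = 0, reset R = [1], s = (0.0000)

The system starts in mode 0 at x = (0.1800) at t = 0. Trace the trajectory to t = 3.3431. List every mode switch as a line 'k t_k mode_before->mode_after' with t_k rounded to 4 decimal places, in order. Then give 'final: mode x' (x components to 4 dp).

1 1.3611 0->1
2 2.8752 1->2
final: 2 -2.0428

Mode 0: guard c·x = 1.1559 hit at Δt = 1.3611 (t = 1.3611), x⁻ = (1.1559) → reset → x⁺ = (0.9915), jump to mode 1
Mode 1: guard c·x = 0.5833 hit at Δt = 1.5141 (t = 2.8752), x⁻ = (-0.5833) → reset → x⁺ = (-0.8500), jump to mode 2
Mode 2: flow for 0.4679 to horizon, guard not reached → x = (-2.0428)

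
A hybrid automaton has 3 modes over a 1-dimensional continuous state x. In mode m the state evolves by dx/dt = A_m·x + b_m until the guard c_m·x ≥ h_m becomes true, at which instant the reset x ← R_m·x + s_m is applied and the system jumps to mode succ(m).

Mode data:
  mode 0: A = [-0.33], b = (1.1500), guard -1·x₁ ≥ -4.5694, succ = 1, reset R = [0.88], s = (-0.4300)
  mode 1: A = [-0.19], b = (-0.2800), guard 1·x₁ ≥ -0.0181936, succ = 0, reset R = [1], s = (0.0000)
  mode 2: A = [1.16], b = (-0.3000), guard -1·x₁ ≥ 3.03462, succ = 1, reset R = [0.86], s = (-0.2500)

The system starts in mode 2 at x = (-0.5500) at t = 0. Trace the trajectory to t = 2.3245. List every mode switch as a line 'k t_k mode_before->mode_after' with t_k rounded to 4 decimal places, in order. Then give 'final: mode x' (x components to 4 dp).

1 1.2106 2->1
final: 1 -2.5954

Mode 2: guard c·x = 3.0346 hit at Δt = 1.2106 (t = 1.2106), x⁻ = (-3.0346) → reset → x⁺ = (-2.8598), jump to mode 1
Mode 1: flow for 1.1139 to horizon, guard not reached → x = (-2.5954)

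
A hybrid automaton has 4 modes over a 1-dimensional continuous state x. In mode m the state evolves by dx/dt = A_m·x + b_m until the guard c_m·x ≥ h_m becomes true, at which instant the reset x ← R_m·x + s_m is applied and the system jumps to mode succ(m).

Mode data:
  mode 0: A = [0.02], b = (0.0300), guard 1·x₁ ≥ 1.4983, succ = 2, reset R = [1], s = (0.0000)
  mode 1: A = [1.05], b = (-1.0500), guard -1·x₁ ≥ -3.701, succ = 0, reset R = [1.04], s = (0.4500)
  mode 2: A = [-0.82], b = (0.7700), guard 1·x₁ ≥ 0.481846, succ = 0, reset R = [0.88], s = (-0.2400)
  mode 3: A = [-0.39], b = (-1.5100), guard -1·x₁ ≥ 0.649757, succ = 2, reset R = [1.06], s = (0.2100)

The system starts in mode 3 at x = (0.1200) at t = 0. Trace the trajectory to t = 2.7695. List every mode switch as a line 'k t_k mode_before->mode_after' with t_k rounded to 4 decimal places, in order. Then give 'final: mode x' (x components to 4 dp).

Mode 3: guard c·x = 0.6498 hit at Δt = 0.5493 (t = 0.5493), x⁻ = (-0.6498) → reset → x⁺ = (-0.4787), jump to mode 2
Mode 2: guard c·x = 0.4818 hit at Δt = 1.3802 (t = 1.9295), x⁻ = (0.4818) → reset → x⁺ = (0.1840), jump to mode 0
Mode 0: flow for 0.8400 to horizon, guard not reached → x = (0.2126)

1 0.5493 3->2
2 1.9295 2->0
final: 0 0.2126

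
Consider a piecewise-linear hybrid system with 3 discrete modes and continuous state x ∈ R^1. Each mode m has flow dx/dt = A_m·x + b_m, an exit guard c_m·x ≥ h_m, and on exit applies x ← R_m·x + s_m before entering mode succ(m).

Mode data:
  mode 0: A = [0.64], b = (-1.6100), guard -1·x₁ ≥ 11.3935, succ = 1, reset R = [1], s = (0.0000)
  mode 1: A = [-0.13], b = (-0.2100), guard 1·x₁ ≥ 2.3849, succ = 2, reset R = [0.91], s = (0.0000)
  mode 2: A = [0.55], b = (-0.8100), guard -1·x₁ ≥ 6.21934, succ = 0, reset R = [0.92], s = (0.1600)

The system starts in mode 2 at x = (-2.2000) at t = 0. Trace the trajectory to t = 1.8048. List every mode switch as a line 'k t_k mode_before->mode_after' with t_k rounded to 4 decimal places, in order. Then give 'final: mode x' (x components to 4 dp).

1 1.3441 2->0
final: 0 -8.3317

Mode 2: guard c·x = 6.2193 hit at Δt = 1.3441 (t = 1.3441), x⁻ = (-6.2193) → reset → x⁺ = (-5.5618), jump to mode 0
Mode 0: flow for 0.4607 to horizon, guard not reached → x = (-8.3317)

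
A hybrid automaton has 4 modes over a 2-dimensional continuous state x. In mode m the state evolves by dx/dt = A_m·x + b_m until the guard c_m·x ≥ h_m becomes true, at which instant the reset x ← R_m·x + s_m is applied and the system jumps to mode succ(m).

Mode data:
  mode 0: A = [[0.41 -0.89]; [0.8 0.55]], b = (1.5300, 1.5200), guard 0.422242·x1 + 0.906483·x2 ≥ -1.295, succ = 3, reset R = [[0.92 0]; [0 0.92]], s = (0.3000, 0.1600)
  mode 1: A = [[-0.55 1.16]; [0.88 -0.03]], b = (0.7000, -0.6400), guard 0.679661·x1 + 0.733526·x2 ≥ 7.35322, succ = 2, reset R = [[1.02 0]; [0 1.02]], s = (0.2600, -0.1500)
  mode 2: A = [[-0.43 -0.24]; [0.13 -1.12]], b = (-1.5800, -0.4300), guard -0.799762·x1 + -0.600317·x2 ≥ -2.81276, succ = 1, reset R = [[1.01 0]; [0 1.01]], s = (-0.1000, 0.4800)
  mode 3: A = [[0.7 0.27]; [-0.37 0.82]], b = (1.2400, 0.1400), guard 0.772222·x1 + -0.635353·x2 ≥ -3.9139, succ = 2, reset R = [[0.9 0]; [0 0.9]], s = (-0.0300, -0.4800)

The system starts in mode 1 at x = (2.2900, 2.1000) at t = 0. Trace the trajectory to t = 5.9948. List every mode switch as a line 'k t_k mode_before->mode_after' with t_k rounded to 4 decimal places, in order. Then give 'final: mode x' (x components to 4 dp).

Mode 1: guard c·x = 7.3532 hit at Δt = 1.2003 (t = 1.2003), x⁻ = (5.3529, 5.0646) → reset → x⁺ = (5.7200, 5.0159), jump to mode 2
Mode 2: guard c·x = -2.8128 hit at Δt = 0.9035 (t = 2.1038), x⁻ = (2.1396, 1.8351) → reset → x⁺ = (2.0609, 2.3334), jump to mode 1
Mode 1: guard c·x = 7.3532 hit at Δt = 1.1722 (t = 3.2760), x⁻ = (5.3005, 5.1132) → reset → x⁺ = (5.6665, 5.0655), jump to mode 2
Mode 2: guard c·x = -2.8128 hit at Δt = 0.8969 (t = 4.1729), x⁻ = (2.1176, 1.8643) → reset → x⁺ = (2.0388, 2.3630), jump to mode 1
Mode 1: guard c·x = 7.3532 hit at Δt = 1.1669 (t = 5.3398), x⁻ = (5.2941, 5.1191) → reset → x⁺ = (5.6600, 5.0715), jump to mode 2
Mode 2: flow for 0.6550 to horizon, guard not reached → x = (2.8788, 2.4772)

1 1.2003 1->2
2 2.1038 2->1
3 3.2760 1->2
4 4.1729 2->1
5 5.3398 1->2
final: 2 2.8788 2.4772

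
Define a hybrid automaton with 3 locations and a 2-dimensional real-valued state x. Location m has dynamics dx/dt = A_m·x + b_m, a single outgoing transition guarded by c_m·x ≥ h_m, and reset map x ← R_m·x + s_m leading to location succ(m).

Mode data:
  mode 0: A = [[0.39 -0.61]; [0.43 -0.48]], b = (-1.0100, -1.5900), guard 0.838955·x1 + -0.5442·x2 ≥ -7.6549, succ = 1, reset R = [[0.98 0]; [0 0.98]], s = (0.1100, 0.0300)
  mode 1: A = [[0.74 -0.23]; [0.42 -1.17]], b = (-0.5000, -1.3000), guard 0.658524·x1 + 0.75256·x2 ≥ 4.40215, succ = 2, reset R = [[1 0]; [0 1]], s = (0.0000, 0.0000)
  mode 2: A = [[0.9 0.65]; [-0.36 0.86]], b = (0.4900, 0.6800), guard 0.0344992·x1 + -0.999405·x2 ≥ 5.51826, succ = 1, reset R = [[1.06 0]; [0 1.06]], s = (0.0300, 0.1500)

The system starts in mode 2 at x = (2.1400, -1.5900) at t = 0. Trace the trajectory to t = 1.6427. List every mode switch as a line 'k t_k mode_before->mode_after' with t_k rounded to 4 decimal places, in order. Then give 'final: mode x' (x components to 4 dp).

Mode 2: guard c·x = 5.5183 hit at Δt = 1.2466 (t = 1.2466), x⁻ = (3.5558, -5.3988) → reset → x⁺ = (3.7991, -5.5727), jump to mode 1
Mode 1: flow for 0.3961 to horizon, guard not reached → x = (5.3317, -3.3050)

1 1.2466 2->1
final: 1 5.3317 -3.3050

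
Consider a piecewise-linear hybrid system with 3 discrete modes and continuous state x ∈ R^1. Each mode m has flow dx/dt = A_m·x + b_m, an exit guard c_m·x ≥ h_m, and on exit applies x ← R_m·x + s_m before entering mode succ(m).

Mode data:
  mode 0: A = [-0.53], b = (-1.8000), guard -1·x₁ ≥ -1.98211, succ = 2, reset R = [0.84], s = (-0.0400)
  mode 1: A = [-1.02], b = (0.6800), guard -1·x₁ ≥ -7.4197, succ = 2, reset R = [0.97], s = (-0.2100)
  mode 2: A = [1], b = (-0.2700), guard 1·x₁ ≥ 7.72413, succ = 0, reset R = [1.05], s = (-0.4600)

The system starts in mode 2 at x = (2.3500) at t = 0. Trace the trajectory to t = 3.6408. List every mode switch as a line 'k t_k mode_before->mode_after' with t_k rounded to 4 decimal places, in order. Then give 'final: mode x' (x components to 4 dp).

Mode 2: guard c·x = 7.7241 hit at Δt = 1.2764 (t = 1.2764), x⁻ = (7.7241) → reset → x⁺ = (7.6503), jump to mode 0
Mode 0: guard c·x = -1.9821 hit at Δt = 1.3580 (t = 2.6344), x⁻ = (1.9821) → reset → x⁺ = (1.6250), jump to mode 2
Mode 2: flow for 1.0064 to horizon, guard not reached → x = (3.9768)

1 1.2764 2->0
2 2.6344 0->2
final: 2 3.9768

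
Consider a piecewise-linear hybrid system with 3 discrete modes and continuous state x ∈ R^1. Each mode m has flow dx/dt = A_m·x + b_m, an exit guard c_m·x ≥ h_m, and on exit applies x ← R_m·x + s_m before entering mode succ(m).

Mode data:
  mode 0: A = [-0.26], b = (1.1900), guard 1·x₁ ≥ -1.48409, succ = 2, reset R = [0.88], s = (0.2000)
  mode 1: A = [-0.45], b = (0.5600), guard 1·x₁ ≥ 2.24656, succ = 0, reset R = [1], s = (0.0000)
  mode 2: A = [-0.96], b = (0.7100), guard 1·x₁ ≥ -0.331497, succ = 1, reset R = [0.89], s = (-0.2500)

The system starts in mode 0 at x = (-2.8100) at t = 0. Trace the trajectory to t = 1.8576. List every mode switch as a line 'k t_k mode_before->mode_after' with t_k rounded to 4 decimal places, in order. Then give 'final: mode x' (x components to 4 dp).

1 0.7609 0->2
2 1.3277 2->1
final: 1 -0.1654

Mode 0: guard c·x = -1.4841 hit at Δt = 0.7609 (t = 0.7609), x⁻ = (-1.4841) → reset → x⁺ = (-1.1060), jump to mode 2
Mode 2: guard c·x = -0.3315 hit at Δt = 0.5668 (t = 1.3277), x⁻ = (-0.3315) → reset → x⁺ = (-0.5450), jump to mode 1
Mode 1: flow for 0.5299 to horizon, guard not reached → x = (-0.1654)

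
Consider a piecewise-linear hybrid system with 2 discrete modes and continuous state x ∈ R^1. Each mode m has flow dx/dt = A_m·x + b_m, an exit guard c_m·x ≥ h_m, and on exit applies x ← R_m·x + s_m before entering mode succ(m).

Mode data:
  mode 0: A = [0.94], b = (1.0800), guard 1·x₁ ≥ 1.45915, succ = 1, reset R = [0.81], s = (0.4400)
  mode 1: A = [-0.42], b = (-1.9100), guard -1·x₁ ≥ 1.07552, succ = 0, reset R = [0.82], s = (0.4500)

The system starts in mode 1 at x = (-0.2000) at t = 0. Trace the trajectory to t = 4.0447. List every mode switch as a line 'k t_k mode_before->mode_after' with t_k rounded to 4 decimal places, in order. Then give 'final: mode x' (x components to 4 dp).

Mode 1: guard c·x = 1.0755 hit at Δt = 0.5354 (t = 0.5354), x⁻ = (-1.0755) → reset → x⁺ = (-0.4319), jump to mode 0
Mode 0: guard c·x = 1.4591 hit at Δt = 1.3737 (t = 1.9091), x⁻ = (1.4592) → reset → x⁺ = (1.6219), jump to mode 1
Mode 1: guard c·x = 1.0755 hit at Δt = 1.3687 (t = 3.2778), x⁻ = (-1.0755) → reset → x⁺ = (-0.4319), jump to mode 0
Mode 0: flow for 0.7669 to horizon, guard not reached → x = (0.3254)

1 0.5354 1->0
2 1.9091 0->1
3 3.2778 1->0
final: 0 0.3254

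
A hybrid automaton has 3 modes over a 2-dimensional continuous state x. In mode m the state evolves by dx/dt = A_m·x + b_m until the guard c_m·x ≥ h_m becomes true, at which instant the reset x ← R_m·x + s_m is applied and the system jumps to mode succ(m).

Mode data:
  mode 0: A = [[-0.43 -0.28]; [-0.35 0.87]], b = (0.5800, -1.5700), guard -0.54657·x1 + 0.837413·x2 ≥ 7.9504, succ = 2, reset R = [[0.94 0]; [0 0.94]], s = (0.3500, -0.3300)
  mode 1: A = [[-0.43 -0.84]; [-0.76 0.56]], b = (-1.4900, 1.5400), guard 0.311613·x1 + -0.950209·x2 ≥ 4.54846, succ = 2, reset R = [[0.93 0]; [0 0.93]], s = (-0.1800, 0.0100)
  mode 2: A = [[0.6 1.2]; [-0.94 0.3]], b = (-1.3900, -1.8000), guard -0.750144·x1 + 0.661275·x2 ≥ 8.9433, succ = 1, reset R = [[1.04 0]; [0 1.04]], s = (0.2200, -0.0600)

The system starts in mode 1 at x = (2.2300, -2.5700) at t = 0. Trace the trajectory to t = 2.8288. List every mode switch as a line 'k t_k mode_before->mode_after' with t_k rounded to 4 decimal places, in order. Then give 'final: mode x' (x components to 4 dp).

1 0.7201 1->2
2 2.2838 2->1
final: 1 -12.2304 4.4567

Mode 1: guard c·x = 4.5485 hit at Δt = 0.7201 (t = 0.7201), x⁻ = (2.4113, -3.9960) → reset → x⁺ = (2.0625, -3.7063), jump to mode 2
Mode 2: guard c·x = 8.9433 hit at Δt = 1.5637 (t = 2.2838), x⁻ = (-13.5831, -1.8842) → reset → x⁺ = (-13.9064, -2.0196), jump to mode 1
Mode 1: flow for 0.5450 to horizon, guard not reached → x = (-12.2304, 4.4567)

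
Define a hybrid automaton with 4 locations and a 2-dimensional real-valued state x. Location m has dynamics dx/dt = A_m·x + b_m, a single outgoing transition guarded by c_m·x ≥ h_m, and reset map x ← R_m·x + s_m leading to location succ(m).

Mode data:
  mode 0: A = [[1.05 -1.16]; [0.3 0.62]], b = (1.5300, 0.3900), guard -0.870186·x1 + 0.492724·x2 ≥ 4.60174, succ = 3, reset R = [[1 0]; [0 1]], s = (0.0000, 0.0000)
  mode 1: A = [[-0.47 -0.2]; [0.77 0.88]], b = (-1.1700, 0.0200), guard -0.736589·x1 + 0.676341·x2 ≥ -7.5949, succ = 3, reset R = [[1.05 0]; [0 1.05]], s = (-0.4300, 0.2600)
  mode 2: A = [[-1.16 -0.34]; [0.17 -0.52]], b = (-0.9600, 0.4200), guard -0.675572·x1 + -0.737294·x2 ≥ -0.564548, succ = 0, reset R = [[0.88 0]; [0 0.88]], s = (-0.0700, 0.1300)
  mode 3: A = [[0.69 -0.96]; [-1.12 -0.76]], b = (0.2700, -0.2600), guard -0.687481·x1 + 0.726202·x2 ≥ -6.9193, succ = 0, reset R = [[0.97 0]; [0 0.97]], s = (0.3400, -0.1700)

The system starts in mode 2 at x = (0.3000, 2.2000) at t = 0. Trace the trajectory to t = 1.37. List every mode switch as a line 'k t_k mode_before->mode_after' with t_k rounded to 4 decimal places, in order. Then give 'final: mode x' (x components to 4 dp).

1 1.0414 2->0
final: 0 -1.3277 1.8645

Mode 2: guard c·x = -0.5645 hit at Δt = 1.0414 (t = 1.0414), x⁻ = (-0.8609, 1.5545) → reset → x⁺ = (-0.8276, 1.4980), jump to mode 0
Mode 0: flow for 0.3286 to horizon, guard not reached → x = (-1.3277, 1.8645)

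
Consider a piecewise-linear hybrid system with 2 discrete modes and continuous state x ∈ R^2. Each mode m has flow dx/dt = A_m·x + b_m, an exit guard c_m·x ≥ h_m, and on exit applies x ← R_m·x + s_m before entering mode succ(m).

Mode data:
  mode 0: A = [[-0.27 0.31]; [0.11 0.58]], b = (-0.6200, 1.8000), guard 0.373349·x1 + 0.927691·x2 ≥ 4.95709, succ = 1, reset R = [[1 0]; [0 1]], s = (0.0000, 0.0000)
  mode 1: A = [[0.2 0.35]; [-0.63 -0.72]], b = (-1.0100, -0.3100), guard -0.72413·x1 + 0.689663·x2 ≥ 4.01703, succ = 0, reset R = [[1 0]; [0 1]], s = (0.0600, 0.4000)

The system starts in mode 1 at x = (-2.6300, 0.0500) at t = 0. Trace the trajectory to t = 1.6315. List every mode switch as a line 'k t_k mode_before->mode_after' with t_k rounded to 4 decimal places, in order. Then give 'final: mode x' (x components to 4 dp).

Mode 1: guard c·x = 4.0170 hit at Δt = 1.0758 (t = 1.0758), x⁻ = (-4.1680, 1.4483) → reset → x⁺ = (-4.1080, 1.8483), jump to mode 0
Mode 0: flow for 0.5557 to horizon, guard not reached → x = (-3.4355, 3.4571)

1 1.0758 1->0
final: 0 -3.4355 3.4571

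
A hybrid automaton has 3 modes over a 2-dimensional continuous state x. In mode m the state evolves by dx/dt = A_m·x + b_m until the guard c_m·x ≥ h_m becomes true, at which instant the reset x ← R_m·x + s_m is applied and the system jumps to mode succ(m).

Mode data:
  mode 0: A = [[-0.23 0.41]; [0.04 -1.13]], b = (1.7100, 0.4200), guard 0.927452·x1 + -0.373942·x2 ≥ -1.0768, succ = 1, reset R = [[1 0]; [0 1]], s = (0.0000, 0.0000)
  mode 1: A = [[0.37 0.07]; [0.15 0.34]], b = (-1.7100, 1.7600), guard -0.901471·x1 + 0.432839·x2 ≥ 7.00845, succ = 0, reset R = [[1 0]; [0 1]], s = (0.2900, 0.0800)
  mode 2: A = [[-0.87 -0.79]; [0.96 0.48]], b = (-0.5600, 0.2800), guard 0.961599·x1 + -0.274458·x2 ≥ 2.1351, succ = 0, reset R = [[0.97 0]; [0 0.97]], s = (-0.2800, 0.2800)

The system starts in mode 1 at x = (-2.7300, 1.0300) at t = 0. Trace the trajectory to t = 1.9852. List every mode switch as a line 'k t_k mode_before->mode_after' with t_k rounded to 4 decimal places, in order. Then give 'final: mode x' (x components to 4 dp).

Mode 1: guard c·x = 7.0084 hit at Δt = 1.1211 (t = 1.1211), x⁻ = (-6.3199, 3.0294) → reset → x⁺ = (-6.0299, 3.1094), jump to mode 0
Mode 0: flow for 0.8641 to horizon, guard not reached → x = (-2.9513, 1.3114)

1 1.1211 1->0
final: 0 -2.9513 1.3114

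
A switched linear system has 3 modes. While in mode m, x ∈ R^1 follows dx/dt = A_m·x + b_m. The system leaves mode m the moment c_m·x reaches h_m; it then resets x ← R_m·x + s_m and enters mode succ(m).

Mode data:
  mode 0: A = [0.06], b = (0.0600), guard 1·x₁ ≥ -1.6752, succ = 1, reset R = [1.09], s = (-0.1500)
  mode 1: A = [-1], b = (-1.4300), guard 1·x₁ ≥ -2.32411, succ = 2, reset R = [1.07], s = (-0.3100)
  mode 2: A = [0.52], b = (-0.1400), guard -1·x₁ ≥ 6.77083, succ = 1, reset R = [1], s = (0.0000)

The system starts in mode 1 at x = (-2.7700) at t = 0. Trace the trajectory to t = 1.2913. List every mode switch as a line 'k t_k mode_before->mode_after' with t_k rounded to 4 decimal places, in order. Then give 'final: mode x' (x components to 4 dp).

1 0.4046 1->2
final: 2 -4.5929

Mode 1: guard c·x = -2.3241 hit at Δt = 0.4046 (t = 0.4046), x⁻ = (-2.3241) → reset → x⁺ = (-2.7968), jump to mode 2
Mode 2: flow for 0.8867 to horizon, guard not reached → x = (-4.5929)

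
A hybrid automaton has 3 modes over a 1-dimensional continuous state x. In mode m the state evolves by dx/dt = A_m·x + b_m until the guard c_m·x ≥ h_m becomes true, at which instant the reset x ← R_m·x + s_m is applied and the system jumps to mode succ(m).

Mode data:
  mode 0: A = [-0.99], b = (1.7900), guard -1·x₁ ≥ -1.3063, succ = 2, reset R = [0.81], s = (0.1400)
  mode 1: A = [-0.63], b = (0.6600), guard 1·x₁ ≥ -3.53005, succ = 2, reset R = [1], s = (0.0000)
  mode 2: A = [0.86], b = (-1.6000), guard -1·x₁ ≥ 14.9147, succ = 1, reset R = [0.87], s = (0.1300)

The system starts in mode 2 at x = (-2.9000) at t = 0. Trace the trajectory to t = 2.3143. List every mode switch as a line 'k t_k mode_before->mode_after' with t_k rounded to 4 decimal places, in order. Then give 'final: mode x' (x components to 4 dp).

Mode 2: guard c·x = 14.9147 hit at Δt = 1.4646 (t = 1.4646), x⁻ = (-14.9147) → reset → x⁺ = (-12.8458), jump to mode 1
Mode 1: flow for 0.8497 to horizon, guard not reached → x = (-7.0868)

1 1.4646 2->1
final: 1 -7.0868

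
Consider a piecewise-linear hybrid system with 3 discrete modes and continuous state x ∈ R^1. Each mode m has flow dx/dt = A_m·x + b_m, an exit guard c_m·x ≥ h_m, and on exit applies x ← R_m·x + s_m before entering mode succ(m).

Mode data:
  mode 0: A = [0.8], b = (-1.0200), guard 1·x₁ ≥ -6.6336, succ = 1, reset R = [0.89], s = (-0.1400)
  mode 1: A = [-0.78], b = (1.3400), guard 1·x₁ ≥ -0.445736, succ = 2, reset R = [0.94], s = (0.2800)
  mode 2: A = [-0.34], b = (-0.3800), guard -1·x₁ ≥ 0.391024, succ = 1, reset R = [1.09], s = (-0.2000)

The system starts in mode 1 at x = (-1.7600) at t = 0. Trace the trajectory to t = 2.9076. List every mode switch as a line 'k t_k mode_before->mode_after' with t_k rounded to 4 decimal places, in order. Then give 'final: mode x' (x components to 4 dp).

Mode 1: guard c·x = -0.4457 hit at Δt = 0.6085 (t = 0.6085), x⁻ = (-0.4457) → reset → x⁺ = (-0.1390), jump to mode 2
Mode 2: guard c·x = 0.3910 hit at Δt = 0.8758 (t = 1.4843), x⁻ = (-0.3910) → reset → x⁺ = (-0.6262), jump to mode 1
Mode 1: guard c·x = -0.4457 hit at Δt = 0.1027 (t = 1.5870), x⁻ = (-0.4457) → reset → x⁺ = (-0.1390), jump to mode 2
Mode 2: guard c·x = 0.3910 hit at Δt = 0.8758 (t = 2.4628), x⁻ = (-0.3910) → reset → x⁺ = (-0.6262), jump to mode 1
Mode 1: guard c·x = -0.4457 hit at Δt = 0.1027 (t = 2.5655), x⁻ = (-0.4457) → reset → x⁺ = (-0.1390), jump to mode 2
Mode 2: flow for 0.3421 to horizon, guard not reached → x = (-0.2464)

1 0.6085 1->2
2 1.4843 2->1
3 1.5870 1->2
4 2.4628 2->1
5 2.5655 1->2
final: 2 -0.2464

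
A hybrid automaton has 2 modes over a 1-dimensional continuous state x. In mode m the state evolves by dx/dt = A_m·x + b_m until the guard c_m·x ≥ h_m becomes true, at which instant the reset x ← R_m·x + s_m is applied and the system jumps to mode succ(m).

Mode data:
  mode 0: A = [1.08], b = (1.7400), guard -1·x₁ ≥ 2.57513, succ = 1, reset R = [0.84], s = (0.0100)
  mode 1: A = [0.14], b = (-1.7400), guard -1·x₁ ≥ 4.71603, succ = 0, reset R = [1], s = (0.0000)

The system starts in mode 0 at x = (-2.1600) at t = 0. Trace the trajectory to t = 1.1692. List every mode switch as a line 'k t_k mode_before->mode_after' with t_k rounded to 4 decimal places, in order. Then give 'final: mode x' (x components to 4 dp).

Mode 0: guard c·x = 2.5751 hit at Δt = 0.5215 (t = 0.5215), x⁻ = (-2.5751) → reset → x⁺ = (-2.1531), jump to mode 1
Mode 1: flow for 0.6477 to horizon, guard not reached → x = (-3.5372)

1 0.5215 0->1
final: 1 -3.5372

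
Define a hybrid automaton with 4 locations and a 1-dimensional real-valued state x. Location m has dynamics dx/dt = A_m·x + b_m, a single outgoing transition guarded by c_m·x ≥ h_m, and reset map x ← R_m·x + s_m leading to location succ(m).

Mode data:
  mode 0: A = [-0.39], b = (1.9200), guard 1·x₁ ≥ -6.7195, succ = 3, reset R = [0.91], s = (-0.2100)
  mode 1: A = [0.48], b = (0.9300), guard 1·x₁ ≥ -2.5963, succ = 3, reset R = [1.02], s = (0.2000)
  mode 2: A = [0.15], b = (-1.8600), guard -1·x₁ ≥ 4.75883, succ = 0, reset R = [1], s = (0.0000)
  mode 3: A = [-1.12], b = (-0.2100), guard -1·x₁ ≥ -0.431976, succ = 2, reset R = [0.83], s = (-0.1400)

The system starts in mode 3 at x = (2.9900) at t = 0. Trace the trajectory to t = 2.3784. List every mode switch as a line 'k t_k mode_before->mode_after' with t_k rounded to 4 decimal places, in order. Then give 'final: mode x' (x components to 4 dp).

1 1.4598 3->2
final: 2 -1.5811

Mode 3: guard c·x = -0.4320 hit at Δt = 1.4598 (t = 1.4598), x⁻ = (0.4320) → reset → x⁺ = (0.2185), jump to mode 2
Mode 2: flow for 0.9186 to horizon, guard not reached → x = (-1.5811)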